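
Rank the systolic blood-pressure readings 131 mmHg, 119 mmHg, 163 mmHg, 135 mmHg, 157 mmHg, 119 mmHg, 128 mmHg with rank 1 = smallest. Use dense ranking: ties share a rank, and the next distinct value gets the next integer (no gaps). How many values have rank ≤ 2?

Sorted (ascending): 119, 119, 128, 131, 135, 157, 163
The 2 values of 119 share dense rank 1.
Remaining distinct values take the next consecutive integers.
Ranks ≤ 2: {1, 1, 2} → 3 values.

3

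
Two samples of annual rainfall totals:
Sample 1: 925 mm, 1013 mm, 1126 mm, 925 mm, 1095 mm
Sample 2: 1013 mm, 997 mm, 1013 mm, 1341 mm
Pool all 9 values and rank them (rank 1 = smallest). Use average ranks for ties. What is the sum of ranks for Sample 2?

22

Sorted (ascending): 925, 925, 997, 1013, 1013, 1013, 1095, 1126, 1341
The 2 values of 925 occupy positions 1–2 → average rank (1+2)/2 = 1.5.
The 3 values of 1013 occupy positions 4–6 → average rank 5.
Sample 2 values → pooled ranks: 1013→5, 997→3, 1013→5, 1341→9
Rank sum = 5 + 3 + 5 + 9 = 22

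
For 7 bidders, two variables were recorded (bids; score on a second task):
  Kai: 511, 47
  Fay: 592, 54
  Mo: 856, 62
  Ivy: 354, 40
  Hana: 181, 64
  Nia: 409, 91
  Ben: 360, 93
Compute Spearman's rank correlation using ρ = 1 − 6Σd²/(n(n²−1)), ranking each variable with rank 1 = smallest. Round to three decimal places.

-0.143

Ranks of variable 1: 5, 6, 7, 2, 1, 4, 3
Ranks of variable 2: 2, 3, 4, 1, 5, 6, 7
d = r₁ − r₂: 3, 3, 3, 1, -4, -2, -4
d²: 9, 9, 9, 1, 16, 4, 16; Σd² = 64
ρ = 1 − 6·64/(7·48) = 1 − 384/336 = -0.143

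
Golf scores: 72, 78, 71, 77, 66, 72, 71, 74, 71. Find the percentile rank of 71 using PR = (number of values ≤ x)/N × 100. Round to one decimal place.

44.4

N = 9.
Strictly below 71: 1. Equal to 71: 3.
PR = 4/9 × 100 = 44.4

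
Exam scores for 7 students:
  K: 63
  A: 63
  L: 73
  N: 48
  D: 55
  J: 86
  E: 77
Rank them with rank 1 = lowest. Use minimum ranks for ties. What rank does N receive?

Sorted (ascending): 48, 55, 63, 63, 73, 77, 86
The 2 values of 63 occupy positions 3–4 → each gets rank 3.
N has value 48 → rank 1.

1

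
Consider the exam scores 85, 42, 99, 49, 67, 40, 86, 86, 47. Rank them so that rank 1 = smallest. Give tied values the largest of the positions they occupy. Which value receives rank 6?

Sorted (ascending): 40, 42, 47, 49, 67, 85, 86, 86, 99
The 2 values of 86 occupy positions 7–8 → each gets rank 8.
Rank 6 → value 85.

85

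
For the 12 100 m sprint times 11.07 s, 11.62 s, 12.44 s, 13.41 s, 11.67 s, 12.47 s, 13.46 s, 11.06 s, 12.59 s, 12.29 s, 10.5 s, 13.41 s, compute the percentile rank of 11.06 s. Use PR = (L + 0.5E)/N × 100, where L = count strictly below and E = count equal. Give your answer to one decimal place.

12.5

N = 12.
Strictly below 11.06: 1. Equal to 11.06: 1.
PR = (1 + 0.5·1)/12 × 100 = 12.5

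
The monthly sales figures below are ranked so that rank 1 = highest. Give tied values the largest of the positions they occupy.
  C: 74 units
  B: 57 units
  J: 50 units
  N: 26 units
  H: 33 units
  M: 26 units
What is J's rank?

Sorted (descending): 74, 57, 50, 33, 26, 26
The 2 values of 26 occupy positions 5–6 → each gets rank 6.
J has value 50 units → rank 3.

3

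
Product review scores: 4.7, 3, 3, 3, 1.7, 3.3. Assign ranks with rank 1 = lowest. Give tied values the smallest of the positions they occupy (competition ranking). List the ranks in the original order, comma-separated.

Sorted (ascending): 1.7, 3, 3, 3, 3.3, 4.7
The 3 values of 3 occupy positions 2–4 → each gets rank 2.

6, 2, 2, 2, 1, 5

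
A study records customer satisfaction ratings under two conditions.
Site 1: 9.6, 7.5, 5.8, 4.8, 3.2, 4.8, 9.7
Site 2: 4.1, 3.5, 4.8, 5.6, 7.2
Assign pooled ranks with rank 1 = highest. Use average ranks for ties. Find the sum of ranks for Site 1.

Sorted (descending): 9.7, 9.6, 7.5, 7.2, 5.8, 5.6, 4.8, 4.8, 4.8, 4.1, 3.5, 3.2
The 3 values of 4.8 occupy positions 7–9 → average rank 8.
Site 1 values → pooled ranks: 9.6→2, 7.5→3, 5.8→5, 4.8→8, 3.2→12, 4.8→8, 9.7→1
Rank sum = 2 + 3 + 5 + 8 + 12 + 8 + 1 = 39

39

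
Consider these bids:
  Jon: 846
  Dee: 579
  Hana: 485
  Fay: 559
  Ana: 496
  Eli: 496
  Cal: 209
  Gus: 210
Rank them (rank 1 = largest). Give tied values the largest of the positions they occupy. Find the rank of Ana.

5

Sorted (descending): 846, 579, 559, 496, 496, 485, 210, 209
The 2 values of 496 occupy positions 4–5 → each gets rank 5.
Ana has value 496 → rank 5.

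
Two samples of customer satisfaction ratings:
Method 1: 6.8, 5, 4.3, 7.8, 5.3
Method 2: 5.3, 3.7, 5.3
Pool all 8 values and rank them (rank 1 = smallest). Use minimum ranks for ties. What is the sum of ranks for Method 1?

24

Sorted (ascending): 3.7, 4.3, 5, 5.3, 5.3, 5.3, 6.8, 7.8
The 3 values of 5.3 occupy positions 4–6 → each gets rank 4.
Method 1 values → pooled ranks: 6.8→7, 5→3, 4.3→2, 7.8→8, 5.3→4
Rank sum = 7 + 3 + 2 + 8 + 4 = 24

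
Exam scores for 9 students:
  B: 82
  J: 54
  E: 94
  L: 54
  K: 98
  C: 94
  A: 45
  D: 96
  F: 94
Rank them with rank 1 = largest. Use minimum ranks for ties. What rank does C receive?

Sorted (descending): 98, 96, 94, 94, 94, 82, 54, 54, 45
The 3 values of 94 occupy positions 3–5 → each gets rank 3.
The 2 values of 54 occupy positions 7–8 → each gets rank 7.
C has value 94 → rank 3.

3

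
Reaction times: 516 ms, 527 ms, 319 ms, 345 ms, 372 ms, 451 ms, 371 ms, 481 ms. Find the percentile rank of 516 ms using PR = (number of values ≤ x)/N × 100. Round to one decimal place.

87.5

N = 8.
Strictly below 516: 6. Equal to 516: 1.
PR = 7/8 × 100 = 87.5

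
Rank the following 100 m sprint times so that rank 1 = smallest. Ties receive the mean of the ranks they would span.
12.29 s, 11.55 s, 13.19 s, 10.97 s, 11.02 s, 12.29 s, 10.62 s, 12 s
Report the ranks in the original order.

6.5, 4, 8, 2, 3, 6.5, 1, 5

Sorted (ascending): 10.62, 10.97, 11.02, 11.55, 12, 12.29, 12.29, 13.19
The 2 values of 12.29 occupy positions 6–7 → average rank (6+7)/2 = 6.5.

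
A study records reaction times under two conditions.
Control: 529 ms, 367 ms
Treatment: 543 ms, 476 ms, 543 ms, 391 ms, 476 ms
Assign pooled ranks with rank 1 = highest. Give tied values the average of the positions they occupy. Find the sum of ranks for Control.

Sorted (descending): 543, 543, 529, 476, 476, 391, 367
The 2 values of 543 occupy positions 1–2 → average rank (1+2)/2 = 1.5.
The 2 values of 476 occupy positions 4–5 → average rank (4+5)/2 = 4.5.
Control values → pooled ranks: 529→3, 367→7
Rank sum = 3 + 7 = 10

10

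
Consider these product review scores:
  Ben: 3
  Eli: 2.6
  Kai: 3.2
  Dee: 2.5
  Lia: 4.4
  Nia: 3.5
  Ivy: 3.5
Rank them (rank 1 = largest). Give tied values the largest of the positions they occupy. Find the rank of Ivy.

3

Sorted (descending): 4.4, 3.5, 3.5, 3.2, 3, 2.6, 2.5
The 2 values of 3.5 occupy positions 2–3 → each gets rank 3.
Ivy has value 3.5 → rank 3.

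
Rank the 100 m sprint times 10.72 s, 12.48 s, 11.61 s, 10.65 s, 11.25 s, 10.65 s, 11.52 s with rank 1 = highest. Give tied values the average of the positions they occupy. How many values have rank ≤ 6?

Sorted (descending): 12.48, 11.61, 11.52, 11.25, 10.72, 10.65, 10.65
The 2 values of 10.65 occupy positions 6–7 → average rank (6+7)/2 = 6.5.
Ranks ≤ 6: {1, 2, 3, 4, 5} → 5 values.

5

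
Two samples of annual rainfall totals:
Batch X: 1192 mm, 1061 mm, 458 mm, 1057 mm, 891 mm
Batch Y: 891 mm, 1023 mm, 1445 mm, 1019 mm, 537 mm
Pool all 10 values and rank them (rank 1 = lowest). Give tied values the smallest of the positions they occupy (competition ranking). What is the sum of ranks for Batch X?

28

Sorted (ascending): 458, 537, 891, 891, 1019, 1023, 1057, 1061, 1192, 1445
The 2 values of 891 occupy positions 3–4 → each gets rank 3.
Batch X values → pooled ranks: 1192→9, 1061→8, 458→1, 1057→7, 891→3
Rank sum = 9 + 8 + 1 + 7 + 3 = 28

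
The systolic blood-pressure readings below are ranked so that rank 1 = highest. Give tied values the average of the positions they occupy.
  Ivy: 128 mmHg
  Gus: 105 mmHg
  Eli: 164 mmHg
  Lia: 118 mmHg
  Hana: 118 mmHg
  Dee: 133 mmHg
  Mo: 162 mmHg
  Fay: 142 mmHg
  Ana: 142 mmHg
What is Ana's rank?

3.5

Sorted (descending): 164, 162, 142, 142, 133, 128, 118, 118, 105
The 2 values of 142 occupy positions 3–4 → average rank (3+4)/2 = 3.5.
The 2 values of 118 occupy positions 7–8 → average rank (7+8)/2 = 7.5.
Ana has value 142 mmHg → rank 3.5.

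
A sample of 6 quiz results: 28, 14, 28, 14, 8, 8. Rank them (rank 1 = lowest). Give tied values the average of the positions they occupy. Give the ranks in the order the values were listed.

Sorted (ascending): 8, 8, 14, 14, 28, 28
The 2 values of 8 occupy positions 1–2 → average rank (1+2)/2 = 1.5.
The 2 values of 14 occupy positions 3–4 → average rank (3+4)/2 = 3.5.
The 2 values of 28 occupy positions 5–6 → average rank (5+6)/2 = 5.5.

5.5, 3.5, 5.5, 3.5, 1.5, 1.5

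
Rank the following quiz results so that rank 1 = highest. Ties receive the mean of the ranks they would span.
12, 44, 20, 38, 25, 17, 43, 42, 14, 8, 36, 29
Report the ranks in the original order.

11, 1, 8, 4, 7, 9, 2, 3, 10, 12, 5, 6

Sorted (descending): 44, 43, 42, 38, 36, 29, 25, 20, 17, 14, 12, 8
No ties — each value takes its position as its rank.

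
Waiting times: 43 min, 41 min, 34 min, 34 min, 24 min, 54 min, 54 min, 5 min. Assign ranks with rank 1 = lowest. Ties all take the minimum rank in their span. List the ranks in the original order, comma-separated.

6, 5, 3, 3, 2, 7, 7, 1

Sorted (ascending): 5, 24, 34, 34, 41, 43, 54, 54
The 2 values of 34 occupy positions 3–4 → each gets rank 3.
The 2 values of 54 occupy positions 7–8 → each gets rank 7.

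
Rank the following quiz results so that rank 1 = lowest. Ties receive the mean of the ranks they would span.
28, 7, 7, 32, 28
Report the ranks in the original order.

Sorted (ascending): 7, 7, 28, 28, 32
The 2 values of 7 occupy positions 1–2 → average rank (1+2)/2 = 1.5.
The 2 values of 28 occupy positions 3–4 → average rank (3+4)/2 = 3.5.

3.5, 1.5, 1.5, 5, 3.5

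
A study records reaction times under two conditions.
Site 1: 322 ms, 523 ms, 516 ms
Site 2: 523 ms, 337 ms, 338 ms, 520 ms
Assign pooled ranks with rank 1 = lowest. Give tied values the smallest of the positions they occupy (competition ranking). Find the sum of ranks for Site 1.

11

Sorted (ascending): 322, 337, 338, 516, 520, 523, 523
The 2 values of 523 occupy positions 6–7 → each gets rank 6.
Site 1 values → pooled ranks: 322→1, 523→6, 516→4
Rank sum = 1 + 6 + 4 = 11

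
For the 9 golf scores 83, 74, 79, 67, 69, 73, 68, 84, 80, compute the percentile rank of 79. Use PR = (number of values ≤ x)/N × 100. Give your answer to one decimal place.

N = 9.
Strictly below 79: 5. Equal to 79: 1.
PR = 6/9 × 100 = 66.7

66.7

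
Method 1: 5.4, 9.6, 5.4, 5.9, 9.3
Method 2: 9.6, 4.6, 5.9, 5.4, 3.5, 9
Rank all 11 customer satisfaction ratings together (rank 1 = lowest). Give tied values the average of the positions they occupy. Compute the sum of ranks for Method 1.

Sorted (ascending): 3.5, 4.6, 5.4, 5.4, 5.4, 5.9, 5.9, 9, 9.3, 9.6, 9.6
The 3 values of 5.4 occupy positions 3–5 → average rank 4.
The 2 values of 5.9 occupy positions 6–7 → average rank (6+7)/2 = 6.5.
The 2 values of 9.6 occupy positions 10–11 → average rank (10+11)/2 = 10.5.
Method 1 values → pooled ranks: 5.4→4, 9.6→10.5, 5.4→4, 5.9→6.5, 9.3→9
Rank sum = 4 + 10.5 + 4 + 6.5 + 9 = 34

34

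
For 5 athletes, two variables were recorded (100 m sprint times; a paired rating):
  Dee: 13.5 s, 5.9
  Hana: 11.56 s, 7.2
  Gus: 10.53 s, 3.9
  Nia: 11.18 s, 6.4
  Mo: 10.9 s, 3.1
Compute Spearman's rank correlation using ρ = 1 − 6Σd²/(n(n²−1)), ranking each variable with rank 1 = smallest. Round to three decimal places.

Ranks of variable 1: 5, 4, 1, 3, 2
Ranks of variable 2: 3, 5, 2, 4, 1
d = r₁ − r₂: 2, -1, -1, -1, 1
d²: 4, 1, 1, 1, 1; Σd² = 8
ρ = 1 − 6·8/(5·24) = 1 − 48/120 = 0.600

0.600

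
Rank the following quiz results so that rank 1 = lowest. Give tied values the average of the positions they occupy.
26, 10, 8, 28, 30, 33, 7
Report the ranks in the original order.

4, 3, 2, 5, 6, 7, 1

Sorted (ascending): 7, 8, 10, 26, 28, 30, 33
No ties — each value takes its position as its rank.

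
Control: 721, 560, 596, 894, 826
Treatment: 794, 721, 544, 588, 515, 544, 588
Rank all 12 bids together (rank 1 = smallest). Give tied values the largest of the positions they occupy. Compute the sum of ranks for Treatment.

Sorted (ascending): 515, 544, 544, 560, 588, 588, 596, 721, 721, 794, 826, 894
The 2 values of 544 occupy positions 2–3 → each gets rank 3.
The 2 values of 588 occupy positions 5–6 → each gets rank 6.
The 2 values of 721 occupy positions 8–9 → each gets rank 9.
Treatment values → pooled ranks: 794→10, 721→9, 544→3, 588→6, 515→1, 544→3, 588→6
Rank sum = 10 + 9 + 3 + 6 + 1 + 3 + 6 = 38

38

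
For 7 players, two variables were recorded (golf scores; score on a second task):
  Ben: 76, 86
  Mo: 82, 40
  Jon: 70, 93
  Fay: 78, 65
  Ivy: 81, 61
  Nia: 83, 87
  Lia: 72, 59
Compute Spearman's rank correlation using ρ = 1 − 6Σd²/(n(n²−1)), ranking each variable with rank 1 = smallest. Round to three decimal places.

Ranks of variable 1: 3, 6, 1, 4, 5, 7, 2
Ranks of variable 2: 5, 1, 7, 4, 3, 6, 2
d = r₁ − r₂: -2, 5, -6, 0, 2, 1, 0
d²: 4, 25, 36, 0, 4, 1, 0; Σd² = 70
ρ = 1 − 6·70/(7·48) = 1 − 420/336 = -0.250

-0.250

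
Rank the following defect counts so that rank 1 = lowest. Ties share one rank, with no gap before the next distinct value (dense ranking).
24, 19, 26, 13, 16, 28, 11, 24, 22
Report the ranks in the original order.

Sorted (ascending): 11, 13, 16, 19, 22, 24, 24, 26, 28
The 2 values of 24 share dense rank 6.
Remaining distinct values take the next consecutive integers.

6, 4, 7, 2, 3, 8, 1, 6, 5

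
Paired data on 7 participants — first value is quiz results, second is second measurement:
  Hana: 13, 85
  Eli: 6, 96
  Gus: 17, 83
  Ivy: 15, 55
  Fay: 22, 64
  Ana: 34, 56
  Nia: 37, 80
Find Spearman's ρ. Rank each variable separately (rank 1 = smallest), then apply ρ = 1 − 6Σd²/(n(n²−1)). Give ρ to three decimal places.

-0.536

Ranks of variable 1: 2, 1, 4, 3, 5, 6, 7
Ranks of variable 2: 6, 7, 5, 1, 3, 2, 4
d = r₁ − r₂: -4, -6, -1, 2, 2, 4, 3
d²: 16, 36, 1, 4, 4, 16, 9; Σd² = 86
ρ = 1 − 6·86/(7·48) = 1 − 516/336 = -0.536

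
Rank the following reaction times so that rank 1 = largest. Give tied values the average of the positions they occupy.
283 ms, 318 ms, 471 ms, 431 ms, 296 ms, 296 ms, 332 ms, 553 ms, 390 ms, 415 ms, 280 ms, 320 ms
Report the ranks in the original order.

Sorted (descending): 553, 471, 431, 415, 390, 332, 320, 318, 296, 296, 283, 280
The 2 values of 296 occupy positions 9–10 → average rank (9+10)/2 = 9.5.

11, 8, 2, 3, 9.5, 9.5, 6, 1, 5, 4, 12, 7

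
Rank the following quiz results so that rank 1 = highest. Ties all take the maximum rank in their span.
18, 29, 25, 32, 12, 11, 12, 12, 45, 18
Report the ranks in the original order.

6, 3, 4, 2, 9, 10, 9, 9, 1, 6

Sorted (descending): 45, 32, 29, 25, 18, 18, 12, 12, 12, 11
The 2 values of 18 occupy positions 5–6 → each gets rank 6.
The 3 values of 12 occupy positions 7–9 → each gets rank 9.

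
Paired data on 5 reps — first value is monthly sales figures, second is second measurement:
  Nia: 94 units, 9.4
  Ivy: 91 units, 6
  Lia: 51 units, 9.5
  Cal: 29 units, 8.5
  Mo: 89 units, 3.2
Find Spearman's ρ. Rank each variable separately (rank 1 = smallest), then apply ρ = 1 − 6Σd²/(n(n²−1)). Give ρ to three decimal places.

Ranks of variable 1: 5, 4, 2, 1, 3
Ranks of variable 2: 4, 2, 5, 3, 1
d = r₁ − r₂: 1, 2, -3, -2, 2
d²: 1, 4, 9, 4, 4; Σd² = 22
ρ = 1 − 6·22/(5·24) = 1 − 132/120 = -0.100

-0.100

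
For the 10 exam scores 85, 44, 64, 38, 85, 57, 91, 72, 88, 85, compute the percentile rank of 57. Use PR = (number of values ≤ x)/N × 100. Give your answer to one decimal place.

30.0

N = 10.
Strictly below 57: 2. Equal to 57: 1.
PR = 3/10 × 100 = 30.0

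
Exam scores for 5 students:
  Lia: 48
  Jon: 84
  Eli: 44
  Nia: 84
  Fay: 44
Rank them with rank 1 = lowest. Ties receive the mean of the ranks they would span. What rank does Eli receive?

1.5

Sorted (ascending): 44, 44, 48, 84, 84
The 2 values of 44 occupy positions 1–2 → average rank (1+2)/2 = 1.5.
The 2 values of 84 occupy positions 4–5 → average rank (4+5)/2 = 4.5.
Eli has value 44 → rank 1.5.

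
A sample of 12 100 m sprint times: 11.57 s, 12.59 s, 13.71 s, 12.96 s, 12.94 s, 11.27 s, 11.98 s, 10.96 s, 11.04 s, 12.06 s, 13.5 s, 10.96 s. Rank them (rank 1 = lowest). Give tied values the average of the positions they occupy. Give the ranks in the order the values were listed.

5, 8, 12, 10, 9, 4, 6, 1.5, 3, 7, 11, 1.5

Sorted (ascending): 10.96, 10.96, 11.04, 11.27, 11.57, 11.98, 12.06, 12.59, 12.94, 12.96, 13.5, 13.71
The 2 values of 10.96 occupy positions 1–2 → average rank (1+2)/2 = 1.5.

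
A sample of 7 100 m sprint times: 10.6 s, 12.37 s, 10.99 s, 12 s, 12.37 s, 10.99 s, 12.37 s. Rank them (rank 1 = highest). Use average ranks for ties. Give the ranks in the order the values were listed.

Sorted (descending): 12.37, 12.37, 12.37, 12, 10.99, 10.99, 10.6
The 3 values of 12.37 occupy positions 1–3 → average rank 2.
The 2 values of 10.99 occupy positions 5–6 → average rank (5+6)/2 = 5.5.

7, 2, 5.5, 4, 2, 5.5, 2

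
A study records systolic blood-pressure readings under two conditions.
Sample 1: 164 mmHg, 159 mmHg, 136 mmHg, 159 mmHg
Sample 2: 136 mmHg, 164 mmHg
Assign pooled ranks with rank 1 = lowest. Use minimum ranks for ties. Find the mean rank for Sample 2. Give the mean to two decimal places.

Sorted (ascending): 136, 136, 159, 159, 164, 164
The 2 values of 136 occupy positions 1–2 → each gets rank 1.
The 2 values of 159 occupy positions 3–4 → each gets rank 3.
The 2 values of 164 occupy positions 5–6 → each gets rank 5.
Sample 2 values → pooled ranks: 136→1, 164→5
Mean rank = (1 + 5) / 2 = 3.00

3.00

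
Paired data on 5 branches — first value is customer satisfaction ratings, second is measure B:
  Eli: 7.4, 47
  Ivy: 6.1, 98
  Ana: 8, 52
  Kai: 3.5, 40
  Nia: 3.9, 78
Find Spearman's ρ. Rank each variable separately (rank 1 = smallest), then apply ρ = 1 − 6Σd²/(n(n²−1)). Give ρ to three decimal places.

Ranks of variable 1: 4, 3, 5, 1, 2
Ranks of variable 2: 2, 5, 3, 1, 4
d = r₁ − r₂: 2, -2, 2, 0, -2
d²: 4, 4, 4, 0, 4; Σd² = 16
ρ = 1 − 6·16/(5·24) = 1 − 96/120 = 0.200

0.200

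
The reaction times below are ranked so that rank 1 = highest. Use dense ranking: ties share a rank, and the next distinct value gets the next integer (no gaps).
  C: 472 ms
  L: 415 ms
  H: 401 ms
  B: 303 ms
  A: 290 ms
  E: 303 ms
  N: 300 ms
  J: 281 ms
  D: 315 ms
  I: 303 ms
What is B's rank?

5

Sorted (descending): 472, 415, 401, 315, 303, 303, 303, 300, 290, 281
The 3 values of 303 share dense rank 5.
Remaining distinct values take the next consecutive integers.
B has value 303 ms → rank 5.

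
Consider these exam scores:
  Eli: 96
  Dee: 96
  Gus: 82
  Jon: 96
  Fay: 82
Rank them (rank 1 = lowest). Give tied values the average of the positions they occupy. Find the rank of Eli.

4

Sorted (ascending): 82, 82, 96, 96, 96
The 2 values of 82 occupy positions 1–2 → average rank (1+2)/2 = 1.5.
The 3 values of 96 occupy positions 3–5 → average rank 4.
Eli has value 96 → rank 4.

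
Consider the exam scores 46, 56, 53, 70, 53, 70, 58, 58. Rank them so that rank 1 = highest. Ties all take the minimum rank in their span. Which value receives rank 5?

56

Sorted (descending): 70, 70, 58, 58, 56, 53, 53, 46
The 2 values of 70 occupy positions 1–2 → each gets rank 1.
The 2 values of 58 occupy positions 3–4 → each gets rank 3.
The 2 values of 53 occupy positions 6–7 → each gets rank 6.
Rank 5 → value 56.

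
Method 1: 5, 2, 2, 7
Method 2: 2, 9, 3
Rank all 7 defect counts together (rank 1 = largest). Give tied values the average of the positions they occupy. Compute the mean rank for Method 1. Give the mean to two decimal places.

4.25

Sorted (descending): 9, 7, 5, 3, 2, 2, 2
The 3 values of 2 occupy positions 5–7 → average rank 6.
Method 1 values → pooled ranks: 5→3, 2→6, 2→6, 7→2
Mean rank = (3 + 6 + 6 + 2) / 4 = 4.25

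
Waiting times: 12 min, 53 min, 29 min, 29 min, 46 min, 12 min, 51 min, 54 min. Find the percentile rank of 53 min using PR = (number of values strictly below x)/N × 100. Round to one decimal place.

N = 8.
Strictly below 53: 6. Equal to 53: 1.
PR = 6/8 × 100 = 75.0

75.0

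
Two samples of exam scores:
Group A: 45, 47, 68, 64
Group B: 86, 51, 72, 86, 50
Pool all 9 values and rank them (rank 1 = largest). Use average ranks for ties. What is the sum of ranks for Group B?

19

Sorted (descending): 86, 86, 72, 68, 64, 51, 50, 47, 45
The 2 values of 86 occupy positions 1–2 → average rank (1+2)/2 = 1.5.
Group B values → pooled ranks: 86→1.5, 51→6, 72→3, 86→1.5, 50→7
Rank sum = 1.5 + 6 + 3 + 1.5 + 7 = 19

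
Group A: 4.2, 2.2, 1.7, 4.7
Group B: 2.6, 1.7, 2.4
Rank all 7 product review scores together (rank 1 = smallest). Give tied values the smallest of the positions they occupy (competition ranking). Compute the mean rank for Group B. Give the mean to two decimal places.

Sorted (ascending): 1.7, 1.7, 2.2, 2.4, 2.6, 4.2, 4.7
The 2 values of 1.7 occupy positions 1–2 → each gets rank 1.
Group B values → pooled ranks: 2.6→5, 1.7→1, 2.4→4
Mean rank = (5 + 1 + 4) / 3 = 3.33

3.33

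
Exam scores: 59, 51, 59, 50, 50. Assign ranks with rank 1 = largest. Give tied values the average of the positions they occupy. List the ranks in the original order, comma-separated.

1.5, 3, 1.5, 4.5, 4.5

Sorted (descending): 59, 59, 51, 50, 50
The 2 values of 59 occupy positions 1–2 → average rank (1+2)/2 = 1.5.
The 2 values of 50 occupy positions 4–5 → average rank (4+5)/2 = 4.5.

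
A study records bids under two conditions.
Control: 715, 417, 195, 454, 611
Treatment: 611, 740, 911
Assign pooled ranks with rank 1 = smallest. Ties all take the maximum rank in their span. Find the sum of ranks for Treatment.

Sorted (ascending): 195, 417, 454, 611, 611, 715, 740, 911
The 2 values of 611 occupy positions 4–5 → each gets rank 5.
Treatment values → pooled ranks: 611→5, 740→7, 911→8
Rank sum = 5 + 7 + 8 = 20

20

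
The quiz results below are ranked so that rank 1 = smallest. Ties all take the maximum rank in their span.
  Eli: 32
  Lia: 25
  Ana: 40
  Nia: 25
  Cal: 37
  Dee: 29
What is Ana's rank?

6

Sorted (ascending): 25, 25, 29, 32, 37, 40
The 2 values of 25 occupy positions 1–2 → each gets rank 2.
Ana has value 40 → rank 6.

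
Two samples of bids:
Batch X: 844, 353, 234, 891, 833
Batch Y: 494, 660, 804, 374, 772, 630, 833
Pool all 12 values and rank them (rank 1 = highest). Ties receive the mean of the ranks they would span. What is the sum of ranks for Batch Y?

Sorted (descending): 891, 844, 833, 833, 804, 772, 660, 630, 494, 374, 353, 234
The 2 values of 833 occupy positions 3–4 → average rank (3+4)/2 = 3.5.
Batch Y values → pooled ranks: 494→9, 660→7, 804→5, 374→10, 772→6, 630→8, 833→3.5
Rank sum = 9 + 7 + 5 + 10 + 6 + 8 + 3.5 = 48.5

48.5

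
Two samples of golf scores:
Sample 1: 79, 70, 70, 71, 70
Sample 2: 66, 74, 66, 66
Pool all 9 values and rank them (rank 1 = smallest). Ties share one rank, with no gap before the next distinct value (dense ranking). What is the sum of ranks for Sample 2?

Sorted (ascending): 66, 66, 66, 70, 70, 70, 71, 74, 79
The 3 values of 66 share dense rank 1.
The 3 values of 70 share dense rank 2.
Remaining distinct values take the next consecutive integers.
Sample 2 values → pooled ranks: 66→1, 74→4, 66→1, 66→1
Rank sum = 1 + 4 + 1 + 1 = 7

7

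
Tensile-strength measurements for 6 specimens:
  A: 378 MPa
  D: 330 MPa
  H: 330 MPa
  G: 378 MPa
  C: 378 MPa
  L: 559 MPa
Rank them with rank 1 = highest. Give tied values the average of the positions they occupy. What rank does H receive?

Sorted (descending): 559, 378, 378, 378, 330, 330
The 3 values of 378 occupy positions 2–4 → average rank 3.
The 2 values of 330 occupy positions 5–6 → average rank (5+6)/2 = 5.5.
H has value 330 MPa → rank 5.5.

5.5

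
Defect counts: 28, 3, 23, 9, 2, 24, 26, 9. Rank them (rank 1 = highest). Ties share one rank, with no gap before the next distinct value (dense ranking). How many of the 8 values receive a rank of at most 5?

6

Sorted (descending): 28, 26, 24, 23, 9, 9, 3, 2
The 2 values of 9 share dense rank 5.
Remaining distinct values take the next consecutive integers.
Ranks ≤ 5: {1, 2, 3, 4, 5, 5} → 6 values.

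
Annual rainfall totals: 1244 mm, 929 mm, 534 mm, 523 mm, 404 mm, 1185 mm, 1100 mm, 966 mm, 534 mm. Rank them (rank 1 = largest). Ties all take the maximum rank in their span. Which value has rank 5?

929

Sorted (descending): 1244, 1185, 1100, 966, 929, 534, 534, 523, 404
The 2 values of 534 occupy positions 6–7 → each gets rank 7.
Rank 5 → value 929.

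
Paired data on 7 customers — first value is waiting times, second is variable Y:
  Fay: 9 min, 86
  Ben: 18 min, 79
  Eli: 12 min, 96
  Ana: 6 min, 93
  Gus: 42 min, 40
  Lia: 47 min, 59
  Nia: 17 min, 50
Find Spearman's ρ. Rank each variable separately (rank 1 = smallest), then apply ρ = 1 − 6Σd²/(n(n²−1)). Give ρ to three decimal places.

Ranks of variable 1: 2, 5, 3, 1, 6, 7, 4
Ranks of variable 2: 5, 4, 7, 6, 1, 3, 2
d = r₁ − r₂: -3, 1, -4, -5, 5, 4, 2
d²: 9, 1, 16, 25, 25, 16, 4; Σd² = 96
ρ = 1 − 6·96/(7·48) = 1 − 576/336 = -0.714

-0.714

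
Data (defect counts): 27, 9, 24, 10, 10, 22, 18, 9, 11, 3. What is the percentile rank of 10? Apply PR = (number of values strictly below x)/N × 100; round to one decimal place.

N = 10.
Strictly below 10: 3. Equal to 10: 2.
PR = 3/10 × 100 = 30.0

30.0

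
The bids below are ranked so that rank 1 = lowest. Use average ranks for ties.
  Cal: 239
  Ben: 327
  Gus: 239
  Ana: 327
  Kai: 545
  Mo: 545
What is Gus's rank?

1.5

Sorted (ascending): 239, 239, 327, 327, 545, 545
The 2 values of 239 occupy positions 1–2 → average rank (1+2)/2 = 1.5.
The 2 values of 327 occupy positions 3–4 → average rank (3+4)/2 = 3.5.
The 2 values of 545 occupy positions 5–6 → average rank (5+6)/2 = 5.5.
Gus has value 239 → rank 1.5.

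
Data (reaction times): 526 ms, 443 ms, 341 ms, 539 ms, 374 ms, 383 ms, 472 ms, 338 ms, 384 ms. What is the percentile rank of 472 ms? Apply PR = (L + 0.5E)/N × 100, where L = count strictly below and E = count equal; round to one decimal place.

N = 9.
Strictly below 472: 6. Equal to 472: 1.
PR = (6 + 0.5·1)/9 × 100 = 72.2

72.2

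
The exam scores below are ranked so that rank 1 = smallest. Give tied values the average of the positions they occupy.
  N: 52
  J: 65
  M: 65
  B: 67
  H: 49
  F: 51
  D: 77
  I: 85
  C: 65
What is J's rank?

Sorted (ascending): 49, 51, 52, 65, 65, 65, 67, 77, 85
The 3 values of 65 occupy positions 4–6 → average rank 5.
J has value 65 → rank 5.

5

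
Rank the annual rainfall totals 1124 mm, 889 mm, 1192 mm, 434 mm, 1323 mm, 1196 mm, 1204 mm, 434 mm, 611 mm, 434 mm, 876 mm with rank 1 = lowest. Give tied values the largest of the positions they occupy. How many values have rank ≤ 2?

0

Sorted (ascending): 434, 434, 434, 611, 876, 889, 1124, 1192, 1196, 1204, 1323
The 3 values of 434 occupy positions 1–3 → each gets rank 3.
Ranks ≤ 2: {} → 0 values.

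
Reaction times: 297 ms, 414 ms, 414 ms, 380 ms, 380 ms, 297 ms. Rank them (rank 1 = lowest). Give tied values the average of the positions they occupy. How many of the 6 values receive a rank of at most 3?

Sorted (ascending): 297, 297, 380, 380, 414, 414
The 2 values of 297 occupy positions 1–2 → average rank (1+2)/2 = 1.5.
The 2 values of 380 occupy positions 3–4 → average rank (3+4)/2 = 3.5.
The 2 values of 414 occupy positions 5–6 → average rank (5+6)/2 = 5.5.
Ranks ≤ 3: {1.5, 1.5} → 2 values.

2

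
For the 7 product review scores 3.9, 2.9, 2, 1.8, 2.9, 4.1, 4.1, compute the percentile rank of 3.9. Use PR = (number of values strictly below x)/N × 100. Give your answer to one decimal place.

N = 7.
Strictly below 3.9: 4. Equal to 3.9: 1.
PR = 4/7 × 100 = 57.1

57.1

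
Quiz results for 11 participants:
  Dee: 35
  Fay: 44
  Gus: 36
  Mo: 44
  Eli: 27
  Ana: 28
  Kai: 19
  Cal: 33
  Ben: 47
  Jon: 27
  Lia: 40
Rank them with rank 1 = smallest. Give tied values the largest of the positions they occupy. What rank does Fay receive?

Sorted (ascending): 19, 27, 27, 28, 33, 35, 36, 40, 44, 44, 47
The 2 values of 27 occupy positions 2–3 → each gets rank 3.
The 2 values of 44 occupy positions 9–10 → each gets rank 10.
Fay has value 44 → rank 10.

10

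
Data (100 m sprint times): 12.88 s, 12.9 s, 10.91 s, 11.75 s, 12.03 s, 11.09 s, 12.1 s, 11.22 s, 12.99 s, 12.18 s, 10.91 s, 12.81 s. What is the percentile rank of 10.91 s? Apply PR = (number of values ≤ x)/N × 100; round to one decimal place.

16.7

N = 12.
Strictly below 10.91: 0. Equal to 10.91: 2.
PR = 2/12 × 100 = 16.7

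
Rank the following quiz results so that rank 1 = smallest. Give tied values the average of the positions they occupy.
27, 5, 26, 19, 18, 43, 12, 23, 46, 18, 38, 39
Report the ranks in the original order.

Sorted (ascending): 5, 12, 18, 18, 19, 23, 26, 27, 38, 39, 43, 46
The 2 values of 18 occupy positions 3–4 → average rank (3+4)/2 = 3.5.

8, 1, 7, 5, 3.5, 11, 2, 6, 12, 3.5, 9, 10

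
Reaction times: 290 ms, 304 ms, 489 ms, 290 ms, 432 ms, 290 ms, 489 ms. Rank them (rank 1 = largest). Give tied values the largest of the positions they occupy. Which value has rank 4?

304

Sorted (descending): 489, 489, 432, 304, 290, 290, 290
The 2 values of 489 occupy positions 1–2 → each gets rank 2.
The 3 values of 290 occupy positions 5–7 → each gets rank 7.
Rank 4 → value 304.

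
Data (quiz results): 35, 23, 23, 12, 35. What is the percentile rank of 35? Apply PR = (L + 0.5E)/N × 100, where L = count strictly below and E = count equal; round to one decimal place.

80.0

N = 5.
Strictly below 35: 3. Equal to 35: 2.
PR = (3 + 0.5·2)/5 × 100 = 80.0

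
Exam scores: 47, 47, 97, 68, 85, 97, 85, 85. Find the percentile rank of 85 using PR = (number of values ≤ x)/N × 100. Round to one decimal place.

75.0

N = 8.
Strictly below 85: 3. Equal to 85: 3.
PR = 6/8 × 100 = 75.0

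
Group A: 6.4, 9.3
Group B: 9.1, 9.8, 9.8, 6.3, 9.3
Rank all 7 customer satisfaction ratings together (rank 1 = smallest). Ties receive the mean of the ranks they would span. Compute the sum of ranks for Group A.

Sorted (ascending): 6.3, 6.4, 9.1, 9.3, 9.3, 9.8, 9.8
The 2 values of 9.3 occupy positions 4–5 → average rank (4+5)/2 = 4.5.
The 2 values of 9.8 occupy positions 6–7 → average rank (6+7)/2 = 6.5.
Group A values → pooled ranks: 6.4→2, 9.3→4.5
Rank sum = 2 + 4.5 = 6.5

6.5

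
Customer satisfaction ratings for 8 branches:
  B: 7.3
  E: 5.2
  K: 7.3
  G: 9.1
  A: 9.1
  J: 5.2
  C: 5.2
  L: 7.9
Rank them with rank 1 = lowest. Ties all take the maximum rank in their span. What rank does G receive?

8

Sorted (ascending): 5.2, 5.2, 5.2, 7.3, 7.3, 7.9, 9.1, 9.1
The 3 values of 5.2 occupy positions 1–3 → each gets rank 3.
The 2 values of 7.3 occupy positions 4–5 → each gets rank 5.
The 2 values of 9.1 occupy positions 7–8 → each gets rank 8.
G has value 9.1 → rank 8.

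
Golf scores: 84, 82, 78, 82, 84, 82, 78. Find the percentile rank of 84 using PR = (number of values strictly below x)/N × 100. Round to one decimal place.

71.4

N = 7.
Strictly below 84: 5. Equal to 84: 2.
PR = 5/7 × 100 = 71.4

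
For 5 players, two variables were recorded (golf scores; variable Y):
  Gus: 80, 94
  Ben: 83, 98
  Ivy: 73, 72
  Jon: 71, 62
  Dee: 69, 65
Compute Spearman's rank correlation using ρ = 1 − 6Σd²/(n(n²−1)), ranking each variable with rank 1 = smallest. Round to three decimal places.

0.900

Ranks of variable 1: 4, 5, 3, 2, 1
Ranks of variable 2: 4, 5, 3, 1, 2
d = r₁ − r₂: 0, 0, 0, 1, -1
d²: 0, 0, 0, 1, 1; Σd² = 2
ρ = 1 − 6·2/(5·24) = 1 − 12/120 = 0.900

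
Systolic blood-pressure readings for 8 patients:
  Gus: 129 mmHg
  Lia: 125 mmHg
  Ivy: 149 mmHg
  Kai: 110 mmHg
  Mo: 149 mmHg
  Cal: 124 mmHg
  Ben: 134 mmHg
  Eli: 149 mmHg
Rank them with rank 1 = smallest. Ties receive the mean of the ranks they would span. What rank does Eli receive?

Sorted (ascending): 110, 124, 125, 129, 134, 149, 149, 149
The 3 values of 149 occupy positions 6–8 → average rank 7.
Eli has value 149 mmHg → rank 7.

7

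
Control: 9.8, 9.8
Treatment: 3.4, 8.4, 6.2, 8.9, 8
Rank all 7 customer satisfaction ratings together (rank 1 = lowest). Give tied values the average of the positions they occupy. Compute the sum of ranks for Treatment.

15

Sorted (ascending): 3.4, 6.2, 8, 8.4, 8.9, 9.8, 9.8
The 2 values of 9.8 occupy positions 6–7 → average rank (6+7)/2 = 6.5.
Treatment values → pooled ranks: 3.4→1, 8.4→4, 6.2→2, 8.9→5, 8→3
Rank sum = 1 + 4 + 2 + 5 + 3 = 15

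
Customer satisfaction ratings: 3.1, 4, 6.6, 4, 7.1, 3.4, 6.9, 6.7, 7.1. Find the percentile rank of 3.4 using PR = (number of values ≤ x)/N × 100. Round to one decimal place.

22.2

N = 9.
Strictly below 3.4: 1. Equal to 3.4: 1.
PR = 2/9 × 100 = 22.2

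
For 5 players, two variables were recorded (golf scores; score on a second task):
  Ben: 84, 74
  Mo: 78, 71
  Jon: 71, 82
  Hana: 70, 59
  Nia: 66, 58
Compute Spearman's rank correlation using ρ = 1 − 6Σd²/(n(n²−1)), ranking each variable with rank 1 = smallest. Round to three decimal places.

0.700

Ranks of variable 1: 5, 4, 3, 2, 1
Ranks of variable 2: 4, 3, 5, 2, 1
d = r₁ − r₂: 1, 1, -2, 0, 0
d²: 1, 1, 4, 0, 0; Σd² = 6
ρ = 1 − 6·6/(5·24) = 1 − 36/120 = 0.700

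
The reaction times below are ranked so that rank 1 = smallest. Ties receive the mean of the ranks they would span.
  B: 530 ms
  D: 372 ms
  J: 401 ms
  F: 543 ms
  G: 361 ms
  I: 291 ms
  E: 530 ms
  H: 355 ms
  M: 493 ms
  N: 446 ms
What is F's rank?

Sorted (ascending): 291, 355, 361, 372, 401, 446, 493, 530, 530, 543
The 2 values of 530 occupy positions 8–9 → average rank (8+9)/2 = 8.5.
F has value 543 ms → rank 10.

10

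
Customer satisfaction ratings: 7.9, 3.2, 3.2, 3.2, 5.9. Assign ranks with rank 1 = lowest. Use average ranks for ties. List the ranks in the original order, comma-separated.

5, 2, 2, 2, 4

Sorted (ascending): 3.2, 3.2, 3.2, 5.9, 7.9
The 3 values of 3.2 occupy positions 1–3 → average rank 2.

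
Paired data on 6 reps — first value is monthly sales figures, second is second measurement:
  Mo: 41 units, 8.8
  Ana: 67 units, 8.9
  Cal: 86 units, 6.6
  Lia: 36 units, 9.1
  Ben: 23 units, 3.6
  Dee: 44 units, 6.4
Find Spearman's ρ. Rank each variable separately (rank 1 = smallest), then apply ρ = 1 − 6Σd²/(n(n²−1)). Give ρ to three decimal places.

0.143

Ranks of variable 1: 3, 5, 6, 2, 1, 4
Ranks of variable 2: 4, 5, 3, 6, 1, 2
d = r₁ − r₂: -1, 0, 3, -4, 0, 2
d²: 1, 0, 9, 16, 0, 4; Σd² = 30
ρ = 1 − 6·30/(6·35) = 1 − 180/210 = 0.143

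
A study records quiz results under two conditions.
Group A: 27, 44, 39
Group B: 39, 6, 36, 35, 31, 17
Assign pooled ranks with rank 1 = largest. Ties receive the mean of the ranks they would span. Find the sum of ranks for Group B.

Sorted (descending): 44, 39, 39, 36, 35, 31, 27, 17, 6
The 2 values of 39 occupy positions 2–3 → average rank (2+3)/2 = 2.5.
Group B values → pooled ranks: 39→2.5, 6→9, 36→4, 35→5, 31→6, 17→8
Rank sum = 2.5 + 9 + 4 + 5 + 6 + 8 = 34.5

34.5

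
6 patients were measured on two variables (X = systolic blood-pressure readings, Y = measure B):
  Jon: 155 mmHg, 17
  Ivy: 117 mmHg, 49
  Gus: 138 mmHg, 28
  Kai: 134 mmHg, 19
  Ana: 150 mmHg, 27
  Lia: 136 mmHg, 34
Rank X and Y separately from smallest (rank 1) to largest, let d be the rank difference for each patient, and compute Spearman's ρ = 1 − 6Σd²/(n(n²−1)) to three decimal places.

-0.657

Ranks of variable 1: 6, 1, 4, 2, 5, 3
Ranks of variable 2: 1, 6, 4, 2, 3, 5
d = r₁ − r₂: 5, -5, 0, 0, 2, -2
d²: 25, 25, 0, 0, 4, 4; Σd² = 58
ρ = 1 − 6·58/(6·35) = 1 − 348/210 = -0.657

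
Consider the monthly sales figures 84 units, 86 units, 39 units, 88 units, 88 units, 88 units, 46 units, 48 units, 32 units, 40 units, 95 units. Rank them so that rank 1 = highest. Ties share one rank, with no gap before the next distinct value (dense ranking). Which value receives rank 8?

Sorted (descending): 95, 88, 88, 88, 86, 84, 48, 46, 40, 39, 32
The 3 values of 88 share dense rank 2.
Remaining distinct values take the next consecutive integers.
Rank 8 → value 39.

39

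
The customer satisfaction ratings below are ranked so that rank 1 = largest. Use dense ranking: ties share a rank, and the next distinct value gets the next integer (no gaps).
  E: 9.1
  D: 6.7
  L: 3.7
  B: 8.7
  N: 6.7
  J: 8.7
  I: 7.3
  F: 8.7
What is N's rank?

4

Sorted (descending): 9.1, 8.7, 8.7, 8.7, 7.3, 6.7, 6.7, 3.7
The 3 values of 8.7 share dense rank 2.
The 2 values of 6.7 share dense rank 4.
Remaining distinct values take the next consecutive integers.
N has value 6.7 → rank 4.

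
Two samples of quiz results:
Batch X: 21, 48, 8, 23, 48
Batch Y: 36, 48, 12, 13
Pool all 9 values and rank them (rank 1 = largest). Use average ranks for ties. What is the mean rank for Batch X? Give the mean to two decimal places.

4.80

Sorted (descending): 48, 48, 48, 36, 23, 21, 13, 12, 8
The 3 values of 48 occupy positions 1–3 → average rank 2.
Batch X values → pooled ranks: 21→6, 48→2, 8→9, 23→5, 48→2
Mean rank = (6 + 2 + 9 + 5 + 2) / 5 = 4.80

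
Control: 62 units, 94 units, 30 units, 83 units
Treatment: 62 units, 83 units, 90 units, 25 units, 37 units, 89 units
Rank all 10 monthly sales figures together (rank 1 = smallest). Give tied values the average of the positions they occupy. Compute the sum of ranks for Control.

Sorted (ascending): 25, 30, 37, 62, 62, 83, 83, 89, 90, 94
The 2 values of 62 occupy positions 4–5 → average rank (4+5)/2 = 4.5.
The 2 values of 83 occupy positions 6–7 → average rank (6+7)/2 = 6.5.
Control values → pooled ranks: 62→4.5, 94→10, 30→2, 83→6.5
Rank sum = 4.5 + 10 + 2 + 6.5 = 23

23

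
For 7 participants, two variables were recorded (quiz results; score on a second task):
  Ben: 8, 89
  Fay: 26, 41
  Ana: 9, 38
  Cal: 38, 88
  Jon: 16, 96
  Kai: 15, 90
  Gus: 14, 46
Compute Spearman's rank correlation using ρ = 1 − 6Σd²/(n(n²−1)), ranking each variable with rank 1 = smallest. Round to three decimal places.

Ranks of variable 1: 1, 6, 2, 7, 5, 4, 3
Ranks of variable 2: 5, 2, 1, 4, 7, 6, 3
d = r₁ − r₂: -4, 4, 1, 3, -2, -2, 0
d²: 16, 16, 1, 9, 4, 4, 0; Σd² = 50
ρ = 1 − 6·50/(7·48) = 1 − 300/336 = 0.107

0.107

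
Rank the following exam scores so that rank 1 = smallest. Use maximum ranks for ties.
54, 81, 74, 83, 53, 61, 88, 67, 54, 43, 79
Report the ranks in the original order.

Sorted (ascending): 43, 53, 54, 54, 61, 67, 74, 79, 81, 83, 88
The 2 values of 54 occupy positions 3–4 → each gets rank 4.

4, 9, 7, 10, 2, 5, 11, 6, 4, 1, 8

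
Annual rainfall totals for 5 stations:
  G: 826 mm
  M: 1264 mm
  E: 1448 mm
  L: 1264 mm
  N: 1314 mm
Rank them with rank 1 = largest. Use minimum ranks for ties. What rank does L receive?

Sorted (descending): 1448, 1314, 1264, 1264, 826
The 2 values of 1264 occupy positions 3–4 → each gets rank 3.
L has value 1264 mm → rank 3.

3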